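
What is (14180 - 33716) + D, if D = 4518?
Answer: -15018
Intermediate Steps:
(14180 - 33716) + D = (14180 - 33716) + 4518 = -19536 + 4518 = -15018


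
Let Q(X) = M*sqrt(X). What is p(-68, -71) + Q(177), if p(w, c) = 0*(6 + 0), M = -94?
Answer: -94*sqrt(177) ≈ -1250.6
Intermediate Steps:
p(w, c) = 0 (p(w, c) = 0*6 = 0)
Q(X) = -94*sqrt(X)
p(-68, -71) + Q(177) = 0 - 94*sqrt(177) = -94*sqrt(177)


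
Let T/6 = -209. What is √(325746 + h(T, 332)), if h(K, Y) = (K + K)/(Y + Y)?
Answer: √8976152694/166 ≈ 570.74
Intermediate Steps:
T = -1254 (T = 6*(-209) = -1254)
h(K, Y) = K/Y (h(K, Y) = (2*K)/((2*Y)) = (2*K)*(1/(2*Y)) = K/Y)
√(325746 + h(T, 332)) = √(325746 - 1254/332) = √(325746 - 1254*1/332) = √(325746 - 627/166) = √(54073209/166) = √8976152694/166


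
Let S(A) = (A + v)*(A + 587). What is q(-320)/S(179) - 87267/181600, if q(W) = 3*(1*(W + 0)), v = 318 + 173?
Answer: -2248075287/4660037600 ≈ -0.48242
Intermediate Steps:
v = 491
q(W) = 3*W (q(W) = 3*(1*W) = 3*W)
S(A) = (491 + A)*(587 + A) (S(A) = (A + 491)*(A + 587) = (491 + A)*(587 + A))
q(-320)/S(179) - 87267/181600 = (3*(-320))/(288217 + 179**2 + 1078*179) - 87267/181600 = -960/(288217 + 32041 + 192962) - 87267*1/181600 = -960/513220 - 87267/181600 = -960*1/513220 - 87267/181600 = -48/25661 - 87267/181600 = -2248075287/4660037600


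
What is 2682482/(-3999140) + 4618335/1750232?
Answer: 3443600599019/1749855700120 ≈ 1.9679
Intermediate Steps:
2682482/(-3999140) + 4618335/1750232 = 2682482*(-1/3999140) + 4618335*(1/1750232) = -1341241/1999570 + 4618335/1750232 = 3443600599019/1749855700120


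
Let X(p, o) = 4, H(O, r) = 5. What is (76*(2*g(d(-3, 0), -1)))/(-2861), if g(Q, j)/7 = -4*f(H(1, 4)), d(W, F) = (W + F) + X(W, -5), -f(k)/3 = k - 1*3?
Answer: -25536/2861 ≈ -8.9256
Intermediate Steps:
f(k) = 9 - 3*k (f(k) = -3*(k - 1*3) = -3*(k - 3) = -3*(-3 + k) = 9 - 3*k)
d(W, F) = 4 + F + W (d(W, F) = (W + F) + 4 = (F + W) + 4 = 4 + F + W)
g(Q, j) = 168 (g(Q, j) = 7*(-4*(9 - 3*5)) = 7*(-4*(9 - 15)) = 7*(-4*(-6)) = 7*24 = 168)
(76*(2*g(d(-3, 0), -1)))/(-2861) = (76*(2*168))/(-2861) = (76*336)*(-1/2861) = 25536*(-1/2861) = -25536/2861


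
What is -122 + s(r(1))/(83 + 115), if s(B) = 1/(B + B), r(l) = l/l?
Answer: -48311/396 ≈ -122.00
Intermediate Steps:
r(l) = 1
s(B) = 1/(2*B)
-122 + s(r(1))/(83 + 115) = -122 + ((1/2)/1)/(83 + 115) = -122 + ((1/2)*1)/198 = -122 + (1/2)*(1/198) = -122 + 1/396 = -48311/396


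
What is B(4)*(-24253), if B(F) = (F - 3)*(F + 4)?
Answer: -194024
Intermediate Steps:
B(F) = (-3 + F)*(4 + F)
B(4)*(-24253) = (-12 + 4 + 4²)*(-24253) = (-12 + 4 + 16)*(-24253) = 8*(-24253) = -194024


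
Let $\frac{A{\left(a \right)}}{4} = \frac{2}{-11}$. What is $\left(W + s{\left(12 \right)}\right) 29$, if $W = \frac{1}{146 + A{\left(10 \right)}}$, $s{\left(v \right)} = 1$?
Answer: $\frac{46661}{1598} \approx 29.2$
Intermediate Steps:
$A{\left(a \right)} = - \frac{8}{11}$ ($A{\left(a \right)} = 4 \frac{2}{-11} = 4 \cdot 2 \left(- \frac{1}{11}\right) = 4 \left(- \frac{2}{11}\right) = - \frac{8}{11}$)
$W = \frac{11}{1598}$ ($W = \frac{1}{146 - \frac{8}{11}} = \frac{1}{\frac{1598}{11}} = \frac{11}{1598} \approx 0.0068836$)
$\left(W + s{\left(12 \right)}\right) 29 = \left(\frac{11}{1598} + 1\right) 29 = \frac{1609}{1598} \cdot 29 = \frac{46661}{1598}$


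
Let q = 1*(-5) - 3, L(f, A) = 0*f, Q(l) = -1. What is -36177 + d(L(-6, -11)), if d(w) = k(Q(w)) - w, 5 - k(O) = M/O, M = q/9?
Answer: -325556/9 ≈ -36173.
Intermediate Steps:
L(f, A) = 0
q = -8 (q = -5 - 3 = -8)
M = -8/9 ≈ -0.88889
k(O) = 5 + 8/(9*O) (k(O) = 5 - (-8)/(9*O) = 5 + 8/(9*O))
d(w) = 37/9 - w (d(w) = (5 + (8/9)/(-1)) - w = (5 + (8/9)*(-1)) - w = (5 - 8/9) - w = 37/9 - w)
-36177 + d(L(-6, -11)) = -36177 + (37/9 - 1*0) = -36177 + (37/9 + 0) = -36177 + 37/9 = -325556/9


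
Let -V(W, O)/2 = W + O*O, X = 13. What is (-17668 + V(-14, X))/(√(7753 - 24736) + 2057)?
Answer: -1087669/124948 + 26967*I*√1887/2124116 ≈ -8.705 + 0.55149*I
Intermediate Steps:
V(W, O) = -2*W - 2*O² (V(W, O) = -2*(W + O*O) = -2*(W + O²) = -2*W - 2*O²)
(-17668 + V(-14, X))/(√(7753 - 24736) + 2057) = (-17668 + (-2*(-14) - 2*13²))/(√(7753 - 24736) + 2057) = (-17668 + (28 - 2*169))/(√(-16983) + 2057) = (-17668 + (28 - 338))/(3*I*√1887 + 2057) = (-17668 - 310)/(2057 + 3*I*√1887) = -17978/(2057 + 3*I*√1887)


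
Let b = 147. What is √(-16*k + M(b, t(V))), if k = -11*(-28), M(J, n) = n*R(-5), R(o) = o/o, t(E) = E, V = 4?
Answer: 2*I*√1231 ≈ 70.171*I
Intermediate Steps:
R(o) = 1
M(J, n) = n (M(J, n) = n*1 = n)
k = 308
√(-16*k + M(b, t(V))) = √(-16*308 + 4) = √(-4928 + 4) = √(-4924) = 2*I*√1231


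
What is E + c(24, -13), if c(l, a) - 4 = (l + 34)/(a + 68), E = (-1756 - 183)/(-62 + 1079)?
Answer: 176081/55935 ≈ 3.1480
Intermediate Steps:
E = -1939/1017 ≈ -1.9066
c(l, a) = 4 + (34 + l)/(68 + a) (c(l, a) = 4 + (l + 34)/(a + 68) = 4 + (34 + l)/(68 + a))
E + c(24, -13) = -1939/1017 + (306 + 24 + 4*(-13))/(68 - 13) = -1939/1017 + (306 + 24 - 52)/55 = -1939/1017 + (1/55)*278 = -1939/1017 + 278/55 = 176081/55935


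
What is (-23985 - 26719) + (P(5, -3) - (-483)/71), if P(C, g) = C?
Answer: -3599146/71 ≈ -50692.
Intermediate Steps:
(-23985 - 26719) + (P(5, -3) - (-483)/71) = (-23985 - 26719) + (5 - (-483)/71) = -50704 + (5 - (-483)/71) = -50704 + (5 - 23*(-21/71)) = -50704 + (5 + 483/71) = -50704 + 838/71 = -3599146/71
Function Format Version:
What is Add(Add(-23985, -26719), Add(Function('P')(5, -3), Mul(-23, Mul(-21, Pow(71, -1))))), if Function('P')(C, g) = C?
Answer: Rational(-3599146, 71) ≈ -50692.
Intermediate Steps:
Add(Add(-23985, -26719), Add(Function('P')(5, -3), Mul(-23, Mul(-21, Pow(71, -1))))) = Add(Add(-23985, -26719), Add(5, Mul(-23, Mul(-21, Pow(71, -1))))) = Add(-50704, Add(5, Mul(-23, Mul(-21, Rational(1, 71))))) = Add(-50704, Add(5, Mul(-23, Rational(-21, 71)))) = Add(-50704, Add(5, Rational(483, 71))) = Add(-50704, Rational(838, 71)) = Rational(-3599146, 71)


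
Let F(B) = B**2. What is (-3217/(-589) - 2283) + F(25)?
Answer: -973345/589 ≈ -1652.5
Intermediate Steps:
(-3217/(-589) - 2283) + F(25) = (-3217/(-589) - 2283) + 25**2 = (-3217*(-1/589) - 2283) + 625 = (3217/589 - 2283) + 625 = -1341470/589 + 625 = -973345/589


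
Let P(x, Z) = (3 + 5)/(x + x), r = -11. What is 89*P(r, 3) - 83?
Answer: -1269/11 ≈ -115.36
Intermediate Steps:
P(x, Z) = 4/x (P(x, Z) = 8/((2*x)) = 8*(1/(2*x)) = 4/x)
89*P(r, 3) - 83 = 89*(4/(-11)) - 83 = 89*(4*(-1/11)) - 83 = 89*(-4/11) - 83 = -356/11 - 83 = -1269/11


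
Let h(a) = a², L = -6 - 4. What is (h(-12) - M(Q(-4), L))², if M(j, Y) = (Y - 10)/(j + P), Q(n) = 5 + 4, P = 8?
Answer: 6091024/289 ≈ 21076.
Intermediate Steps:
L = -10
Q(n) = 9
M(j, Y) = (-10 + Y)/(8 + j) (M(j, Y) = (Y - 10)/(j + 8) = (-10 + Y)/(8 + j))
(h(-12) - M(Q(-4), L))² = ((-12)² - (-10 - 10)/(8 + 9))² = (144 - (-20)/17)² = (144 - 1*(-20/17))² = (144 + 20/17)² = (2468/17)² = 6091024/289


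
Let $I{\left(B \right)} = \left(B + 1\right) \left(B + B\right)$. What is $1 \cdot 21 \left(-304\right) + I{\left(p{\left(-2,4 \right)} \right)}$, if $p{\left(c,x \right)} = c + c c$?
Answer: $-6372$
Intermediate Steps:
$p{\left(c,x \right)} = c + c^{2}$
$I{\left(B \right)} = 2 B \left(1 + B\right)$ ($I{\left(B \right)} = \left(1 + B\right) 2 B = 2 B \left(1 + B\right)$)
$1 \cdot 21 \left(-304\right) + I{\left(p{\left(-2,4 \right)} \right)} = 1 \cdot 21 \left(-304\right) + 2 \left(- 2 \left(1 - 2\right)\right) \left(1 - 2 \left(1 - 2\right)\right) = 21 \left(-304\right) + 2 \left(\left(-2\right) \left(-1\right)\right) \left(1 - -2\right) = -6384 + 2 \cdot 2 \left(1 + 2\right) = -6384 + 2 \cdot 2 \cdot 3 = -6384 + 12 = -6372$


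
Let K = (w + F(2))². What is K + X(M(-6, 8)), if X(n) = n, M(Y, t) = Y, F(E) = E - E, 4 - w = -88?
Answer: 8458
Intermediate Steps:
w = 92 (w = 4 - 1*(-88) = 4 + 88 = 92)
F(E) = 0
K = 8464 (K = (92 + 0)² = 92² = 8464)
K + X(M(-6, 8)) = 8464 - 6 = 8458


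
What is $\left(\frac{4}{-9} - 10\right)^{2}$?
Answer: $\frac{8836}{81} \approx 109.09$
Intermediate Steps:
$\left(\frac{4}{-9} - 10\right)^{2} = \left(4 \left(- \frac{1}{9}\right) - 10\right)^{2} = \left(- \frac{4}{9} - 10\right)^{2} = \left(- \frac{94}{9}\right)^{2} = \frac{8836}{81}$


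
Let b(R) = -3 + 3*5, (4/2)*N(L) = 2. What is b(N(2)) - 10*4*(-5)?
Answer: 212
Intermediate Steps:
N(L) = 1 (N(L) = (½)*2 = 1)
b(R) = 12 (b(R) = -3 + 15 = 12)
b(N(2)) - 10*4*(-5) = 12 - 10*4*(-5) = 12 - 40*(-5) = 12 + 200 = 212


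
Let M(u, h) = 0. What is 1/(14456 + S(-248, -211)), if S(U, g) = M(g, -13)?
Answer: 1/14456 ≈ 6.9175e-5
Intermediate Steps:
S(U, g) = 0
1/(14456 + S(-248, -211)) = 1/(14456 + 0) = 1/14456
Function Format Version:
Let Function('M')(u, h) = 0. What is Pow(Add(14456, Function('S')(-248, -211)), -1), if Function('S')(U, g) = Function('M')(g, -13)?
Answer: Rational(1, 14456) ≈ 6.9175e-5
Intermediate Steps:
Function('S')(U, g) = 0
Pow(Add(14456, Function('S')(-248, -211)), -1) = Pow(Add(14456, 0), -1) = Pow(14456, -1) = Rational(1, 14456)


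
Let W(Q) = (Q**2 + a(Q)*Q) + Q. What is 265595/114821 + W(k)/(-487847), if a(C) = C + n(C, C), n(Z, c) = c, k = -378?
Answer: 80394875011/56015080387 ≈ 1.4352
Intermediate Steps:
a(C) = 2*C (a(C) = C + C = 2*C)
W(Q) = Q + 3*Q**2 (W(Q) = (Q**2 + (2*Q)*Q) + Q = (Q**2 + 2*Q**2) + Q = 3*Q**2 + Q = Q + 3*Q**2)
265595/114821 + W(k)/(-487847) = 265595/114821 - 378*(1 + 3*(-378))/(-487847) = 265595*(1/114821) - 378*(1 - 1134)*(-1/487847) = 265595/114821 - 378*(-1133)*(-1/487847) = 265595/114821 + 428274*(-1/487847) = 265595/114821 - 428274/487847 = 80394875011/56015080387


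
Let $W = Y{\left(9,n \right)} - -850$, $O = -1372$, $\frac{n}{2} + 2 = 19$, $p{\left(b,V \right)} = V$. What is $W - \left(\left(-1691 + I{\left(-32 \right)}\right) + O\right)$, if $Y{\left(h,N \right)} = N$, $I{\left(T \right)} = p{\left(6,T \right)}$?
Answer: $3979$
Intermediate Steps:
$n = 34$ ($n = -4 + 2 \cdot 19 = -4 + 38 = 34$)
$I{\left(T \right)} = T$
$W = 884$ ($W = 34 - -850 = 34 + 850 = 884$)
$W - \left(\left(-1691 + I{\left(-32 \right)}\right) + O\right) = 884 - \left(\left(-1691 - 32\right) - 1372\right) = 884 - \left(-1723 - 1372\right) = 884 - -3095 = 884 + 3095 = 3979$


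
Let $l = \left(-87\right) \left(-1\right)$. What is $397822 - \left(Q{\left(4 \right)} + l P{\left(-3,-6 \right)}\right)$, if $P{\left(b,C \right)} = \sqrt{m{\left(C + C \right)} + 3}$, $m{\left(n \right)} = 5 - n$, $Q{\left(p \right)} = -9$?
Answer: $397831 - 174 \sqrt{5} \approx 3.9744 \cdot 10^{5}$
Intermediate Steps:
$P{\left(b,C \right)} = \sqrt{8 - 2 C}$ ($P{\left(b,C \right)} = \sqrt{\left(5 - \left(C + C\right)\right) + 3} = \sqrt{\left(5 - 2 C\right) + 3} = \sqrt{8 - 2 C}$)
$l = 87$
$397822 - \left(Q{\left(4 \right)} + l P{\left(-3,-6 \right)}\right) = 397822 - \left(-9 + 87 \sqrt{8 - -12}\right) = 397822 - \left(-9 + 87 \sqrt{8 + 12}\right) = 397822 - \left(-9 + 87 \sqrt{20}\right) = 397822 - \left(-9 + 87 \cdot 2 \sqrt{5}\right) = 397822 - \left(-9 + 174 \sqrt{5}\right) = 397822 + \left(9 - 174 \sqrt{5}\right) = 397831 - 174 \sqrt{5}$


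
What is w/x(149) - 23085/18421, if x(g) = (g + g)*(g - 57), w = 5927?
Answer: -523717093/505030136 ≈ -1.0370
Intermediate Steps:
x(g) = 2*g*(-57 + g) (x(g) = (2*g)*(-57 + g) = 2*g*(-57 + g))
w/x(149) - 23085/18421 = 5927/((2*149*(-57 + 149))) - 23085/18421 = 5927/((2*149*92)) - 23085*1/18421 = 5927/27416 - 23085/18421 = -523717093/505030136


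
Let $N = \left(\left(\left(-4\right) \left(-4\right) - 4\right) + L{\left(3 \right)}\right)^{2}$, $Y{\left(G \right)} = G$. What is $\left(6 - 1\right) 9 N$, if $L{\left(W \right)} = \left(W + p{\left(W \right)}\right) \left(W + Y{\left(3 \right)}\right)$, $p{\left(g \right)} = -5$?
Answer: $0$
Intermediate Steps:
$L{\left(W \right)} = \left(-5 + W\right) \left(3 + W\right)$ ($L{\left(W \right)} = \left(W - 5\right) \left(W + 3\right) = \left(-5 + W\right) \left(3 + W\right)$)
$N = 0$ ($N = \left(\left(\left(-4\right) \left(-4\right) - 4\right) - \left(21 - 9\right)\right)^{2} = \left(\left(16 - 4\right) - 12\right)^{2} = \left(12 - 12\right)^{2} = 0^{2} = 0$)
$\left(6 - 1\right) 9 N = \left(6 - 1\right) 9 \cdot 0 = 5 \cdot 9 \cdot 0 = 45 \cdot 0 = 0$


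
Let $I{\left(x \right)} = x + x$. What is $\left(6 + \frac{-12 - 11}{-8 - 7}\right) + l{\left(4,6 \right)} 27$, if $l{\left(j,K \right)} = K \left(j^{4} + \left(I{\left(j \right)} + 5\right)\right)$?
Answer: $\frac{653783}{15} \approx 43586.0$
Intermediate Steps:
$I{\left(x \right)} = 2 x$
$l{\left(j,K \right)} = K \left(5 + j^{4} + 2 j\right)$ ($l{\left(j,K \right)} = K \left(j^{4} + \left(2 j + 5\right)\right) = K \left(j^{4} + \left(5 + 2 j\right)\right) = K \left(5 + j^{4} + 2 j\right)$)
$\left(6 + \frac{-12 - 11}{-8 - 7}\right) + l{\left(4,6 \right)} 27 = \left(6 + \frac{-12 - 11}{-8 - 7}\right) + 6 \left(5 + 4^{4} + 2 \cdot 4\right) 27 = \left(6 - \frac{23}{-15}\right) + 6 \left(5 + 256 + 8\right) 27 = \left(6 - - \frac{23}{15}\right) + 6 \cdot 269 \cdot 27 = \left(6 + \frac{23}{15}\right) + 1614 \cdot 27 = \frac{113}{15} + 43578 = \frac{653783}{15}$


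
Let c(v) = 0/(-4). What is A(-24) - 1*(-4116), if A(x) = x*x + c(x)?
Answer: 4692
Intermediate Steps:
c(v) = 0 (c(v) = 0*(-1/4) = 0)
A(x) = x**2 (A(x) = x*x + 0 = x**2 + 0 = x**2)
A(-24) - 1*(-4116) = (-24)**2 - 1*(-4116) = 576 + 4116 = 4692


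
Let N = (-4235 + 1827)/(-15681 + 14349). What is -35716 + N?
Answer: -11892826/333 ≈ -35714.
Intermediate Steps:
N = 602/333 (N = -2408/(-1332) = -2408*(-1/1332) = 602/333 ≈ 1.8078)
-35716 + N = -35716 + 602/333 = -11892826/333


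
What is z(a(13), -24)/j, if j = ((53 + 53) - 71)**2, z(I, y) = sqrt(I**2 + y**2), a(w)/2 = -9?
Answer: 6/245 ≈ 0.024490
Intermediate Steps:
a(w) = -18 (a(w) = 2*(-9) = -18)
j = 1225 (j = (106 - 71)**2 = 35**2 = 1225)
z(a(13), -24)/j = sqrt((-18)**2 + (-24)**2)/1225 = sqrt(324 + 576)*(1/1225) = sqrt(900)*(1/1225) = 30*(1/1225) = 6/245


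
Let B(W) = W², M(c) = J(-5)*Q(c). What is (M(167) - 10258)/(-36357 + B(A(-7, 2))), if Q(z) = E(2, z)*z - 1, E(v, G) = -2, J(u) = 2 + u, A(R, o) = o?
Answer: 9253/36353 ≈ 0.25453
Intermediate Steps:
Q(z) = -1 - 2*z (Q(z) = -2*z - 1 = -1 - 2*z)
M(c) = 3 + 6*c (M(c) = (2 - 5)*(-1 - 2*c) = -3*(-1 - 2*c) = 3 + 6*c)
(M(167) - 10258)/(-36357 + B(A(-7, 2))) = ((3 + 6*167) - 10258)/(-36357 + 2²) = ((3 + 1002) - 10258)/(-36357 + 4) = (1005 - 10258)/(-36353) = -9253*(-1/36353) = 9253/36353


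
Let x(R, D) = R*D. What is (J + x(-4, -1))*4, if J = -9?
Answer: -20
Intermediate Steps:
x(R, D) = D*R
(J + x(-4, -1))*4 = (-9 - 1*(-4))*4 = (-9 + 4)*4 = -5*4 = -20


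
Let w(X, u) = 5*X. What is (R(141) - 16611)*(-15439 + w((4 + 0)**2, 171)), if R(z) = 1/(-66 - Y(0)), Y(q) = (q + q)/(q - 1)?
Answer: 16838486393/66 ≈ 2.5513e+8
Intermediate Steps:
Y(q) = 2*q/(-1 + q) (Y(q) = (2*q)/(-1 + q) = 2*q/(-1 + q))
R(z) = -1/66 (R(z) = 1/(-66 - 2*0/(-1 + 0)) = 1/(-66 - 2*0/(-1)) = 1/(-66 - 2*0*(-1)) = 1/(-66 - 1*0) = 1/(-66 + 0) = 1/(-66) = -1/66)
(R(141) - 16611)*(-15439 + w((4 + 0)**2, 171)) = (-1/66 - 16611)*(-15439 + 5*(4 + 0)**2) = -1096327*(-15439 + 5*4**2)/66 = -1096327*(-15439 + 5*16)/66 = -1096327*(-15439 + 80)/66 = -1096327/66*(-15359) = 16838486393/66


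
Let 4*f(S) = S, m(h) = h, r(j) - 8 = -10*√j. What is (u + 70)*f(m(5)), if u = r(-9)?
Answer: 195/2 - 75*I/2 ≈ 97.5 - 37.5*I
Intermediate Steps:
r(j) = 8 - 10*√j
f(S) = S/4
u = 8 - 30*I ≈ 8.0 - 30.0*I
(u + 70)*f(m(5)) = ((8 - 30*I) + 70)*((¼)*5) = (78 - 30*I)*(5/4) = 195/2 - 75*I/2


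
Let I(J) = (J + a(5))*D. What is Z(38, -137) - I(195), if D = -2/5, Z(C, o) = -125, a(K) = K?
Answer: -45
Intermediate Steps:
D = -⅖ (D = -2*⅕ = -⅖ ≈ -0.40000)
I(J) = -2 - 2*J/5 (I(J) = (J + 5)*(-⅖) = (5 + J)*(-⅖) = -2 - 2*J/5)
Z(38, -137) - I(195) = -125 - (-2 - ⅖*195) = -125 - (-2 - 78) = -125 - 1*(-80) = -125 + 80 = -45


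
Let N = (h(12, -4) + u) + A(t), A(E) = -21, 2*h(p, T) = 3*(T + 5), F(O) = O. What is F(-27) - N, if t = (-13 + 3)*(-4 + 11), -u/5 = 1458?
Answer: 14565/2 ≈ 7282.5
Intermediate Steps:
u = -7290 (u = -5*1458 = -7290)
t = -70 (t = -10*7 = -70)
h(p, T) = 15/2 + 3*T/2 (h(p, T) = (3*(T + 5))/2 = (3*(5 + T))/2 = (15 + 3*T)/2 = 15/2 + 3*T/2)
N = -14619/2 (N = ((15/2 + (3/2)*(-4)) - 7290) - 21 = ((15/2 - 6) - 7290) - 21 = (3/2 - 7290) - 21 = -14577/2 - 21 = -14619/2 ≈ -7309.5)
F(-27) - N = -27 - 1*(-14619/2) = -27 + 14619/2 = 14565/2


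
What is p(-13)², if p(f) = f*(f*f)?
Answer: 4826809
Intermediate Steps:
p(f) = f³ (p(f) = f*f² = f³)
p(-13)² = ((-13)³)² = (-2197)² = 4826809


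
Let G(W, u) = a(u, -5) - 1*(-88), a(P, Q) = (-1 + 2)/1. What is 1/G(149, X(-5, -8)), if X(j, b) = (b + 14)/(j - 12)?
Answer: 1/89 ≈ 0.011236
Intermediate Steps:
X(j, b) = (14 + b)/(-12 + j)
a(P, Q) = 1 (a(P, Q) = 1*1 = 1)
G(W, u) = 89 (G(W, u) = 1 - 1*(-88) = 1 + 88 = 89)
1/G(149, X(-5, -8)) = 1/89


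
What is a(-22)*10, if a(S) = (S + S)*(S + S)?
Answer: 19360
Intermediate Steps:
a(S) = 4*S² (a(S) = (2*S)*(2*S) = 4*S²)
a(-22)*10 = (4*(-22)²)*10 = (4*484)*10 = 1936*10 = 19360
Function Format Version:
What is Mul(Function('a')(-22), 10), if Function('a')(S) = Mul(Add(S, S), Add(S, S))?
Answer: 19360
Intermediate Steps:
Function('a')(S) = Mul(4, Pow(S, 2)) (Function('a')(S) = Mul(Mul(2, S), Mul(2, S)) = Mul(4, Pow(S, 2)))
Mul(Function('a')(-22), 10) = Mul(Mul(4, Pow(-22, 2)), 10) = Mul(Mul(4, 484), 10) = Mul(1936, 10) = 19360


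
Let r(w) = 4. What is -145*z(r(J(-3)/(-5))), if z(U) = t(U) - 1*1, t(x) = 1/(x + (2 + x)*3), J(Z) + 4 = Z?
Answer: 3045/22 ≈ 138.41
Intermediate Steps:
J(Z) = -4 + Z
t(x) = 1/(6 + 4*x) (t(x) = 1/(x + (6 + 3*x)) = 1/(6 + 4*x))
z(U) = -1 + 1/(2*(3 + 2*U)) (z(U) = 1/(2*(3 + 2*U)) - 1*1 = 1/(2*(3 + 2*U)) - 1 = -1 + 1/(2*(3 + 2*U)))
-145*z(r(J(-3)/(-5))) = -145*(-5 - 4*4)/(2*(3 + 2*4)) = -145*(-5 - 16)/(2*(3 + 8)) = -145*(-21)/(2*11) = -145*(-21/22) = 3045/22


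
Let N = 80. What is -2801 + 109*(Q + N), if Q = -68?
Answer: -1493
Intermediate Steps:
-2801 + 109*(Q + N) = -2801 + 109*(-68 + 80) = -2801 + 109*12 = -2801 + 1308 = -1493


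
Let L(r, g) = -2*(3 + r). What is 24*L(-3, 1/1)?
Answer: 0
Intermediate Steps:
L(r, g) = -6 - 2*r
24*L(-3, 1/1) = 24*(-6 - 2*(-3)) = 24*(-6 + 6) = 24*0 = 0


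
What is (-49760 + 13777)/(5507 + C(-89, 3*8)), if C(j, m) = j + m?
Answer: -35983/5442 ≈ -6.6121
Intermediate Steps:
(-49760 + 13777)/(5507 + C(-89, 3*8)) = (-49760 + 13777)/(5507 + (-89 + 3*8)) = -35983/(5507 + (-89 + 24)) = -35983/(5507 - 65) = -35983/5442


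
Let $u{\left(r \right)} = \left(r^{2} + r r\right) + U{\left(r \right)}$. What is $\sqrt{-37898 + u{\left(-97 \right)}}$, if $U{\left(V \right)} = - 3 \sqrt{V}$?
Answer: $\sqrt{-19080 - 3 i \sqrt{97}} \approx 0.107 - 138.13 i$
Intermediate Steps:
$u{\left(r \right)} = - 3 \sqrt{r} + 2 r^{2}$ ($u{\left(r \right)} = \left(r^{2} + r r\right) - 3 \sqrt{r} = \left(r^{2} + r^{2}\right) - 3 \sqrt{r} = 2 r^{2} - 3 \sqrt{r} = - 3 \sqrt{r} + 2 r^{2}$)
$\sqrt{-37898 + u{\left(-97 \right)}} = \sqrt{-37898 + \left(- 3 \sqrt{-97} + 2 \left(-97\right)^{2}\right)} = \sqrt{-37898 + \left(- 3 i \sqrt{97} + 2 \cdot 9409\right)} = \sqrt{-37898 + \left(- 3 i \sqrt{97} + 18818\right)} = \sqrt{-37898 + \left(18818 - 3 i \sqrt{97}\right)} = \sqrt{-19080 - 3 i \sqrt{97}}$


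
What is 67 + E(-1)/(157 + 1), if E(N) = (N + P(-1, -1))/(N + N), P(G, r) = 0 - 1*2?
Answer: 21175/316 ≈ 67.010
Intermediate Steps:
P(G, r) = -2 (P(G, r) = 0 - 2 = -2)
E(N) = (-2 + N)/(2*N) (E(N) = (N - 2)/(N + N) = (-2 + N)/((2*N)) = (-2 + N)*(1/(2*N)) = (-2 + N)/(2*N))
67 + E(-1)/(157 + 1) = 67 + ((1/2)*(-2 - 1)/(-1))/(157 + 1) = 67 + ((1/2)*(-1)*(-3))/158 = 67 + (3/2)*(1/158) = 67 + 3/316 = 21175/316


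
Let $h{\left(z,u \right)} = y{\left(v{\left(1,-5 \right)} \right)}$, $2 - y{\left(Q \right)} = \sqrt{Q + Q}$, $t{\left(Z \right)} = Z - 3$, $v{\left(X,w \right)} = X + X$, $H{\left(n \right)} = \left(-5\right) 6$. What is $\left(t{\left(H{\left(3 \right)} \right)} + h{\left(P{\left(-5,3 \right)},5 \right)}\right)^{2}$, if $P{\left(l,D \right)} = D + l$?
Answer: $1089$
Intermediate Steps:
$H{\left(n \right)} = -30$
$v{\left(X,w \right)} = 2 X$
$t{\left(Z \right)} = -3 + Z$
$y{\left(Q \right)} = 2 - \sqrt{2} \sqrt{Q}$ ($y{\left(Q \right)} = 2 - \sqrt{Q + Q} = 2 - \sqrt{2 Q} = 2 - \sqrt{2} \sqrt{Q}$)
$h{\left(z,u \right)} = 0$ ($h{\left(z,u \right)} = 2 - \sqrt{2} \sqrt{2 \cdot 1} = 2 - \sqrt{2} \sqrt{2} = 2 - 2 = 0$)
$\left(t{\left(H{\left(3 \right)} \right)} + h{\left(P{\left(-5,3 \right)},5 \right)}\right)^{2} = \left(\left(-3 - 30\right) + 0\right)^{2} = \left(-33 + 0\right)^{2} = \left(-33\right)^{2} = 1089$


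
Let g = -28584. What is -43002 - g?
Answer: -14418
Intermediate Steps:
-43002 - g = -43002 - 1*(-28584) = -43002 + 28584 = -14418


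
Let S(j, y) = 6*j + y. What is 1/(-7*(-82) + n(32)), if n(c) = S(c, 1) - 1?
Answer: 1/766 ≈ 0.0013055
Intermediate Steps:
S(j, y) = y + 6*j
n(c) = 6*c (n(c) = (1 + 6*c) - 1 = 6*c)
1/(-7*(-82) + n(32)) = 1/(-7*(-82) + 6*32) = 1/(574 + 192) = 1/766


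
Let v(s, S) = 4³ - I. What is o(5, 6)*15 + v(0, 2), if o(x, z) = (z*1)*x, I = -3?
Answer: 517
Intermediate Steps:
o(x, z) = x*z (o(x, z) = z*x = x*z)
v(s, S) = 67 (v(s, S) = 4³ - 1*(-3) = 64 + 3 = 67)
o(5, 6)*15 + v(0, 2) = (5*6)*15 + 67 = 30*15 + 67 = 450 + 67 = 517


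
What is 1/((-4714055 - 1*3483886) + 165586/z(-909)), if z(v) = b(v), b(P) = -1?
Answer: -1/8363527 ≈ -1.1957e-7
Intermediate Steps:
z(v) = -1
1/((-4714055 - 1*3483886) + 165586/z(-909)) = 1/((-4714055 - 1*3483886) + 165586/(-1)) = 1/((-4714055 - 3483886) + 165586*(-1)) = 1/(-8197941 - 165586) = 1/(-8363527) = -1/8363527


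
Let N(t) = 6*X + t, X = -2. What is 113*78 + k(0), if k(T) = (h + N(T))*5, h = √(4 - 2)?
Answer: 8754 + 5*√2 ≈ 8761.1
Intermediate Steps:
N(t) = -12 + t (N(t) = 6*(-2) + t = -12 + t)
h = √2 ≈ 1.4142
k(T) = -60 + 5*T + 5*√2 (k(T) = (√2 + (-12 + T))*5 = (-12 + T + √2)*5 = -60 + 5*T + 5*√2)
113*78 + k(0) = 113*78 + (-60 + 5*0 + 5*√2) = 8814 + (-60 + 0 + 5*√2) = 8814 + (-60 + 5*√2) = 8754 + 5*√2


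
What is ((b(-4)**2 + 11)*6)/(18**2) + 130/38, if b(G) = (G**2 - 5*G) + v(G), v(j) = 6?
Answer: 37235/1026 ≈ 36.291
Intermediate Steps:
b(G) = 6 + G**2 - 5*G (b(G) = (G**2 - 5*G) + 6 = 6 + G**2 - 5*G)
((b(-4)**2 + 11)*6)/(18**2) + 130/38 = (((6 + (-4)**2 - 5*(-4))**2 + 11)*6)/(18**2) + 130/38 = (((6 + 16 + 20)**2 + 11)*6)/324 + 130*(1/38) = ((42**2 + 11)*6)*(1/324) + 65/19 = ((1764 + 11)*6)*(1/324) + 65/19 = (1775*6)*(1/324) + 65/19 = 10650*(1/324) + 65/19 = 1775/54 + 65/19 = 37235/1026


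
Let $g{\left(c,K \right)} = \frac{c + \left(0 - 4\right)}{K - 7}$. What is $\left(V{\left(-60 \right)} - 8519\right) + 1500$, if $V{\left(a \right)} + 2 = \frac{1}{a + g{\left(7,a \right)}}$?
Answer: $- \frac{28245550}{4023} \approx -7021.0$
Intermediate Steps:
$g{\left(c,K \right)} = \frac{-4 + c}{-7 + K}$ ($g{\left(c,K \right)} = \frac{c + \left(0 - 4\right)}{-7 + K} = \frac{c - 4}{-7 + K} = \frac{-4 + c}{-7 + K}$)
$V{\left(a \right)} = -2 + \frac{1}{a + \frac{3}{-7 + a}}$ ($V{\left(a \right)} = -2 + \frac{1}{a + \frac{-4 + 7}{-7 + a}} = -2 + \frac{1}{a + \frac{1}{-7 + a} 3} = -2 + \frac{1}{a + \frac{3}{-7 + a}}$)
$\left(V{\left(-60 \right)} - 8519\right) + 1500 = \left(\frac{-6 - \left(-1 + 2 \left(-60\right)\right) \left(-7 - 60\right)}{3 - 60 \left(-7 - 60\right)} - 8519\right) + 1500 = \left(\frac{-6 - \left(-1 - 120\right) \left(-67\right)}{3 - -4020} - 8519\right) + 1500 = \left(\frac{-6 - \left(-121\right) \left(-67\right)}{3 + 4020} - 8519\right) + 1500 = \left(\frac{-6 - 8107}{4023} - 8519\right) + 1500 = \left(\frac{1}{4023} \left(-8113\right) - 8519\right) + 1500 = \left(- \frac{8113}{4023} - 8519\right) + 1500 = - \frac{34280050}{4023} + 1500 = - \frac{28245550}{4023}$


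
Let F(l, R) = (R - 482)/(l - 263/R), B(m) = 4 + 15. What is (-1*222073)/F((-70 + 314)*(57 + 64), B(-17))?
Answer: 268930403/19 ≈ 1.4154e+7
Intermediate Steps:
B(m) = 19
F(l, R) = (-482 + R)/(l - 263/R)
(-1*222073)/F((-70 + 314)*(57 + 64), B(-17)) = (-1*222073)/((19*(-482 + 19)/(-263 + 19*((-70 + 314)*(57 + 64))))) = -222073/(19*(-463)/(-263 + 19*(244*121))) = -222073/(19*(-463)/(-263 + 19*29524)) = -222073/(19*(-463)/(-263 + 560956)) = -222073/(19*(-463)/560693) = -222073/(19*(1/560693)*(-463)) = -222073/(-19/1211) = -222073*(-1211/19) = 268930403/19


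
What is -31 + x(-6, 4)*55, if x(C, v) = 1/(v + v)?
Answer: -193/8 ≈ -24.125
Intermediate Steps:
x(C, v) = 1/(2*v)
-31 + x(-6, 4)*55 = -31 + ((½)/4)*55 = -31 + ((½)*(¼))*55 = -31 + (⅛)*55 = -31 + 55/8 = -193/8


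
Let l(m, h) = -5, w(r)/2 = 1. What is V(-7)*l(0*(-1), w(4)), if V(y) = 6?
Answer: -30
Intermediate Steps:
w(r) = 2 (w(r) = 2*1 = 2)
V(-7)*l(0*(-1), w(4)) = 6*(-5) = -30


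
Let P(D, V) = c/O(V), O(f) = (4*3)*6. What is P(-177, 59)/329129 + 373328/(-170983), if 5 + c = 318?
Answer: -8846807616785/4051833394104 ≈ -2.1834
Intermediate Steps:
c = 313 (c = -5 + 318 = 313)
O(f) = 72 (O(f) = 12*6 = 72)
P(D, V) = 313/72
P(-177, 59)/329129 + 373328/(-170983) = (313/72)/329129 + 373328/(-170983) = (313/72)*(1/329129) + 373328*(-1/170983) = 313/23697288 - 373328/170983 = -8846807616785/4051833394104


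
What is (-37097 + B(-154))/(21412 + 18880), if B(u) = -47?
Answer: -9286/10073 ≈ -0.92187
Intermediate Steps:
(-37097 + B(-154))/(21412 + 18880) = (-37097 - 47)/(21412 + 18880) = -37144/40292 = -37144*1/40292 = -9286/10073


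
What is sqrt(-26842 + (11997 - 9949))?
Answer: 7*I*sqrt(506) ≈ 157.46*I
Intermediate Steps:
sqrt(-26842 + (11997 - 9949)) = sqrt(-26842 + 2048) = sqrt(-24794) = 7*I*sqrt(506)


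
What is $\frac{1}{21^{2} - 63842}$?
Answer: $- \frac{1}{63401} \approx -1.5773 \cdot 10^{-5}$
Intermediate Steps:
$\frac{1}{21^{2} - 63842} = \frac{1}{441 - 63842} = \frac{1}{-63401} = - \frac{1}{63401}$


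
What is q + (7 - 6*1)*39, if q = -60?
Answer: -21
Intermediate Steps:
q + (7 - 6*1)*39 = -60 + (7 - 6*1)*39 = -60 + (7 - 6)*39 = -60 + 1*39 = -60 + 39 = -21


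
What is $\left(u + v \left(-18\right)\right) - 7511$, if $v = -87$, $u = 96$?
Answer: $-5849$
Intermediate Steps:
$\left(u + v \left(-18\right)\right) - 7511 = \left(96 - -1566\right) - 7511 = \left(96 + 1566\right) - 7511 = 1662 - 7511 = -5849$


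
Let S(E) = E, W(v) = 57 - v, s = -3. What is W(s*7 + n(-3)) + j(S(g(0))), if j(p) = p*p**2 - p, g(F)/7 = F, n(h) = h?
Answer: 81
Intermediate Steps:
g(F) = 7*F
j(p) = p**3 - p
W(s*7 + n(-3)) + j(S(g(0))) = (57 - (-3*7 - 3)) + ((7*0)**3 - 7*0) = (57 - (-21 - 3)) + (0**3 - 1*0) = (57 - 1*(-24)) + (0 + 0) = (57 + 24) + 0 = 81 + 0 = 81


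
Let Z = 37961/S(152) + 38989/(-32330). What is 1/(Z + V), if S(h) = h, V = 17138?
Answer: 2457080/42720113441 ≈ 5.7516e-5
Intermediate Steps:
Z = 610676401/2457080 (Z = 37961/152 + 38989/(-32330) = 37961*(1/152) + 38989*(-1/32330) = 37961/152 - 38989/32330 = 610676401/2457080 ≈ 248.54)
1/(Z + V) = 1/(610676401/2457080 + 17138) = 1/(42720113441/2457080) = 2457080/42720113441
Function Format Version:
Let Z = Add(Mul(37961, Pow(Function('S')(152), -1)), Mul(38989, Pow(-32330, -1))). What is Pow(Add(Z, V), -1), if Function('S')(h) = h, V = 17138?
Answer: Rational(2457080, 42720113441) ≈ 5.7516e-5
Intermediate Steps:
Z = Rational(610676401, 2457080) (Z = Add(Mul(37961, Pow(152, -1)), Mul(38989, Pow(-32330, -1))) = Add(Mul(37961, Rational(1, 152)), Mul(38989, Rational(-1, 32330))) = Add(Rational(37961, 152), Rational(-38989, 32330)) = Rational(610676401, 2457080) ≈ 248.54)
Pow(Add(Z, V), -1) = Pow(Add(Rational(610676401, 2457080), 17138), -1) = Pow(Rational(42720113441, 2457080), -1) = Rational(2457080, 42720113441)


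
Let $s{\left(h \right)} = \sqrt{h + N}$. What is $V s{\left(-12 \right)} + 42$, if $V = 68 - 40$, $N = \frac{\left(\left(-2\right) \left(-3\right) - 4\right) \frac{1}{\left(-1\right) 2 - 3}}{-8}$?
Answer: $42 + \frac{14 i \sqrt{1195}}{5} \approx 42.0 + 96.793 i$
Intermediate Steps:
$N = \frac{1}{20}$ ($N = \frac{6 - 4}{-2 - 3} \left(- \frac{1}{8}\right) = \frac{2}{-5} \left(- \frac{1}{8}\right) = 2 \left(- \frac{1}{5}\right) \left(- \frac{1}{8}\right) = \left(- \frac{2}{5}\right) \left(- \frac{1}{8}\right) = \frac{1}{20} \approx 0.05$)
$s{\left(h \right)} = \sqrt{\frac{1}{20} + h}$ ($s{\left(h \right)} = \sqrt{h + \frac{1}{20}} = \sqrt{\frac{1}{20} + h}$)
$V = 28$ ($V = 68 - 40 = 28$)
$V s{\left(-12 \right)} + 42 = 28 \frac{\sqrt{5 + 100 \left(-12\right)}}{10} + 42 = 28 \frac{\sqrt{5 - 1200}}{10} + 42 = 28 \frac{\sqrt{-1195}}{10} + 42 = 28 \frac{i \sqrt{1195}}{10} + 42 = \frac{14 i \sqrt{1195}}{5} + 42 = 42 + \frac{14 i \sqrt{1195}}{5}$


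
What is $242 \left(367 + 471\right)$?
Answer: $202796$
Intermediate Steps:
$242 \left(367 + 471\right) = 242 \cdot 838 = 202796$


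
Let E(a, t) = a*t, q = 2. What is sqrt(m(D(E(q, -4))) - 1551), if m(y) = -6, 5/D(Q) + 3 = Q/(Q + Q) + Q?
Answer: 3*I*sqrt(173) ≈ 39.459*I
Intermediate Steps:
D(Q) = 5/(-5/2 + Q) (D(Q) = 5/(-3 + (Q/(Q + Q) + Q)) = 5/(-3 + (Q/((2*Q)) + Q)) = 5/(-3 + ((1/(2*Q))*Q + Q)) = 5/(-3 + (1/2 + Q)) = 5/(-5/2 + Q))
sqrt(m(D(E(q, -4))) - 1551) = sqrt(-6 - 1551) = sqrt(-1557) = 3*I*sqrt(173)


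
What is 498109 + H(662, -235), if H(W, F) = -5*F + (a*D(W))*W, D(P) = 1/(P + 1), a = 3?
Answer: 110342426/221 ≈ 4.9929e+5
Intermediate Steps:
D(P) = 1/(1 + P)
H(W, F) = -5*F + 3*W/(1 + W) (H(W, F) = -5*F + (3/(1 + W))*W = -5*F + 3*W/(1 + W))
498109 + H(662, -235) = 498109 + (3*662 - 5*(-235)*(1 + 662))/(1 + 662) = 498109 + (1986 - 5*(-235)*663)/663 = 498109 + (1986 + 779025)/663 = 498109 + (1/663)*781011 = 498109 + 260337/221 = 110342426/221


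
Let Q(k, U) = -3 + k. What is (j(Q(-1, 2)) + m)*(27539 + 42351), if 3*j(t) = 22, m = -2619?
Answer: -547588150/3 ≈ -1.8253e+8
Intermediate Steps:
j(t) = 22/3 (j(t) = (1/3)*22 = 22/3)
(j(Q(-1, 2)) + m)*(27539 + 42351) = (22/3 - 2619)*(27539 + 42351) = -7835/3*69890 = -547588150/3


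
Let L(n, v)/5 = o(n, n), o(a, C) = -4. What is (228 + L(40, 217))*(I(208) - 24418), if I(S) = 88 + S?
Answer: -5017376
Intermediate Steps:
L(n, v) = -20 (L(n, v) = 5*(-4) = -20)
(228 + L(40, 217))*(I(208) - 24418) = (228 - 20)*((88 + 208) - 24418) = 208*(296 - 24418) = 208*(-24122) = -5017376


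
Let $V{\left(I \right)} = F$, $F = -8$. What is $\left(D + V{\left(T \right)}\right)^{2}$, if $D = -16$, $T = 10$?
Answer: $576$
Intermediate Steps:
$V{\left(I \right)} = -8$
$\left(D + V{\left(T \right)}\right)^{2} = \left(-16 - 8\right)^{2} = \left(-24\right)^{2} = 576$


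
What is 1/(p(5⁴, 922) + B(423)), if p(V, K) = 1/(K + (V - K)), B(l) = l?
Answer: 625/264376 ≈ 0.0023641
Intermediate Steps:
p(V, K) = 1/V
1/(p(5⁴, 922) + B(423)) = 1/(1/(5⁴) + 423) = 1/(1/625 + 423) = 1/(264376/625) = 625/264376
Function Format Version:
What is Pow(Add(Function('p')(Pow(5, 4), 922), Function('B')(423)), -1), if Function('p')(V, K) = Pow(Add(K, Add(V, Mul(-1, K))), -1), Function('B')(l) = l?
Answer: Rational(625, 264376) ≈ 0.0023641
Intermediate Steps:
Function('p')(V, K) = Pow(V, -1)
Pow(Add(Function('p')(Pow(5, 4), 922), Function('B')(423)), -1) = Pow(Add(Pow(Pow(5, 4), -1), 423), -1) = Pow(Add(Pow(625, -1), 423), -1) = Pow(Add(Rational(1, 625), 423), -1) = Pow(Rational(264376, 625), -1) = Rational(625, 264376)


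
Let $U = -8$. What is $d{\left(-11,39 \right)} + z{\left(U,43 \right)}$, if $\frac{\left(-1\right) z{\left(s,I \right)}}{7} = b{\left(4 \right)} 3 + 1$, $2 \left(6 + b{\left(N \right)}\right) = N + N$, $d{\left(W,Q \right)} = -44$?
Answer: $-9$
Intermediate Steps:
$b{\left(N \right)} = -6 + N$ ($b{\left(N \right)} = -6 + \frac{N + N}{2} = -6 + \frac{2 N}{2} = -6 + N$)
$z{\left(s,I \right)} = 35$ ($z{\left(s,I \right)} = - 7 \left(\left(-6 + 4\right) 3 + 1\right) = - 7 \left(\left(-2\right) 3 + 1\right) = - 7 \left(-6 + 1\right) = \left(-7\right) \left(-5\right) = 35$)
$d{\left(-11,39 \right)} + z{\left(U,43 \right)} = -44 + 35 = -9$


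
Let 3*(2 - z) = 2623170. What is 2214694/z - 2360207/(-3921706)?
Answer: -827705258706/428636583241 ≈ -1.9310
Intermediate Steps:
z = -874388 (z = 2 - ⅓*2623170 = 2 - 874390 = -874388)
2214694/z - 2360207/(-3921706) = 2214694/(-874388) - 2360207/(-3921706) = 2214694*(-1/874388) - 2360207*(-1/3921706) = -1107347/437194 + 2360207/3921706 = -827705258706/428636583241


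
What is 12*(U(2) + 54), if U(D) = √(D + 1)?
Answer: 648 + 12*√3 ≈ 668.78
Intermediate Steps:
U(D) = √(1 + D)
12*(U(2) + 54) = 12*(√(1 + 2) + 54) = 12*(√3 + 54) = 12*(54 + √3) = 648 + 12*√3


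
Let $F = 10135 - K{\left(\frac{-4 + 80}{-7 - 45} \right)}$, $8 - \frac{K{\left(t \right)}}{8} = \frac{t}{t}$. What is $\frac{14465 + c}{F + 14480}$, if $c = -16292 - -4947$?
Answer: $\frac{3120}{24559} \approx 0.12704$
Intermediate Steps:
$c = -11345$ ($c = -16292 + 4947 = -11345$)
$K{\left(t \right)} = 56$ ($K{\left(t \right)} = 64 - 8 \frac{t}{t} = 64 - 8 = 56$)
$F = 10079$ ($F = 10135 - 56 = 10079$)
$\frac{14465 + c}{F + 14480} = \frac{14465 - 11345}{10079 + 14480} = \frac{3120}{24559}$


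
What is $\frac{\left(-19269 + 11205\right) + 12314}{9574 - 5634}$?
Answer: $\frac{425}{394} \approx 1.0787$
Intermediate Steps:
$\frac{\left(-19269 + 11205\right) + 12314}{9574 - 5634} = \frac{-8064 + 12314}{3940} = 4250 \cdot \frac{1}{3940} = \frac{425}{394}$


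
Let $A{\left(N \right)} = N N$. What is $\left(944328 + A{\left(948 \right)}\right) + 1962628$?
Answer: $3805660$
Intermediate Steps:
$A{\left(N \right)} = N^{2}$
$\left(944328 + A{\left(948 \right)}\right) + 1962628 = \left(944328 + 948^{2}\right) + 1962628 = \left(944328 + 898704\right) + 1962628 = 1843032 + 1962628 = 3805660$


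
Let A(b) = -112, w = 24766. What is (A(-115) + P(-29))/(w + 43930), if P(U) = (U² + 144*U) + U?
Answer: -869/17174 ≈ -0.050600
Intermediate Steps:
P(U) = U² + 145*U
(A(-115) + P(-29))/(w + 43930) = (-112 - 29*(145 - 29))/(24766 + 43930) = (-112 - 29*116)/68696 = (-112 - 3364)*(1/68696) = -3476*1/68696 = -869/17174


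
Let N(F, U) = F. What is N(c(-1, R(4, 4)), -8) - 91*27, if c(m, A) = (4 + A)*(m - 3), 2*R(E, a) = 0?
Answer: -2473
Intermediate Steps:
R(E, a) = 0 (R(E, a) = (1/2)*0 = 0)
c(m, A) = (-3 + m)*(4 + A) (c(m, A) = (4 + A)*(-3 + m) = (-3 + m)*(4 + A))
N(c(-1, R(4, 4)), -8) - 91*27 = (-12 - 3*0 + 4*(-1) + 0*(-1)) - 91*27 = (-12 + 0 - 4 + 0) - 2457 = -16 - 2457 = -2473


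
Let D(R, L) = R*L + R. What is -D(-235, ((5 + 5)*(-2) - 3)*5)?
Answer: -26790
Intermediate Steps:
D(R, L) = R + L*R (D(R, L) = L*R + R = R + L*R)
-D(-235, ((5 + 5)*(-2) - 3)*5) = -(-235)*(1 + ((5 + 5)*(-2) - 3)*5) = -(-235)*(1 + (10*(-2) - 3)*5) = -(-235)*(1 + (-20 - 3)*5) = -(-235)*(1 - 23*5) = -(-235)*(1 - 115) = -(-235)*(-114) = -1*26790 = -26790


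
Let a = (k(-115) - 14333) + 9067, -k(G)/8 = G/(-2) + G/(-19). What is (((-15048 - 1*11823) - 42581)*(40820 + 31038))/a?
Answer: 47411477252/54857 ≈ 8.6427e+5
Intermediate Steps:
k(G) = 84*G/19 (k(G) = -8*(G/(-2) + G/(-19)) = -8*(G*(-½) + G*(-1/19)) = -8*(-G/2 - G/19) = -(-84)*G/19 = 84*G/19)
a = -109714/19 (a = ((84/19)*(-115) - 14333) + 9067 = (-9660/19 - 14333) + 9067 = -281987/19 + 9067 = -109714/19 ≈ -5774.4)
(((-15048 - 1*11823) - 42581)*(40820 + 31038))/a = (((-15048 - 1*11823) - 42581)*(40820 + 31038))/(-109714/19) = (((-15048 - 11823) - 42581)*71858)*(-19/109714) = ((-26871 - 42581)*71858)*(-19/109714) = -69452*71858*(-19/109714) = -4990681816*(-19/109714) = 47411477252/54857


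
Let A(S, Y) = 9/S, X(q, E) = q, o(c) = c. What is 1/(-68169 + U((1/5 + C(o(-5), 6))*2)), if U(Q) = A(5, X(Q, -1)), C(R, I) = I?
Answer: -5/340836 ≈ -1.4670e-5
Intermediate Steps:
U(Q) = 9/5
1/(-68169 + U((1/5 + C(o(-5), 6))*2)) = 1/(-68169 + 9/5) = 1/(-340836/5) = -5/340836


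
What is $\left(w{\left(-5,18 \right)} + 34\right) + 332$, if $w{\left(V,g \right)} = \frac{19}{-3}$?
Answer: $\frac{1079}{3} \approx 359.67$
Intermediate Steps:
$w{\left(V,g \right)} = - \frac{19}{3}$ ($w{\left(V,g \right)} = 19 \left(- \frac{1}{3}\right) = - \frac{19}{3}$)
$\left(w{\left(-5,18 \right)} + 34\right) + 332 = \left(- \frac{19}{3} + 34\right) + 332 = \frac{83}{3} + 332 = \frac{1079}{3}$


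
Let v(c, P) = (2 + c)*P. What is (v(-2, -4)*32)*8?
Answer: 0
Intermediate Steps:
v(c, P) = P*(2 + c)
(v(-2, -4)*32)*8 = (-4*(2 - 2)*32)*8 = (-4*0*32)*8 = (0*32)*8 = 0*8 = 0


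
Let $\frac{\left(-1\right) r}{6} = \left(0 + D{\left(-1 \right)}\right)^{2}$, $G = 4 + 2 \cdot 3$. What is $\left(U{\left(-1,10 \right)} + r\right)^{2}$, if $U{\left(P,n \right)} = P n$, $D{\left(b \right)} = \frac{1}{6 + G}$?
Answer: $\frac{1646089}{16384} \approx 100.47$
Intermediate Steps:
$G = 10$ ($G = 4 + 6 = 10$)
$D{\left(b \right)} = \frac{1}{16}$ ($D{\left(b \right)} = \frac{1}{6 + 10} = \frac{1}{16}$)
$r = - \frac{3}{128}$ ($r = - 6 \left(0 + \frac{1}{16}\right)^{2} = - \frac{6}{256} = \left(-6\right) \frac{1}{256} = - \frac{3}{128} \approx -0.023438$)
$\left(U{\left(-1,10 \right)} + r\right)^{2} = \left(\left(-1\right) 10 - \frac{3}{128}\right)^{2} = \left(-10 - \frac{3}{128}\right)^{2} = \left(- \frac{1283}{128}\right)^{2} = \frac{1646089}{16384}$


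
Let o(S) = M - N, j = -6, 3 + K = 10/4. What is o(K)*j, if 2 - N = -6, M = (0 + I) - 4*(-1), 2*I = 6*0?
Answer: 24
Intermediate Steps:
I = 0 (I = (6*0)/2 = (1/2)*0 = 0)
K = -1/2 (K = -3 + 10/4 = -3 + 10*(1/4) = -3 + 5/2 = -1/2 ≈ -0.50000)
M = 4 (M = (0 + 0) - 4*(-1) = 0 + 4 = 4)
N = 8 (N = 2 - 1*(-6) = 2 + 6 = 8)
o(S) = -4 (o(S) = 4 - 1*8 = 4 - 8 = -4)
o(K)*j = -4*(-6) = 24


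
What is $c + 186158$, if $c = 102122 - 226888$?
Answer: $61392$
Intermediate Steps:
$c = -124766$
$c + 186158 = -124766 + 186158 = 61392$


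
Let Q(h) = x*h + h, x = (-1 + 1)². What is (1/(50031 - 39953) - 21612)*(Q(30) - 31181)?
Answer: 6784866450985/10078 ≈ 6.7323e+8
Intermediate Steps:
x = 0 (x = 0² = 0)
Q(h) = h (Q(h) = 0*h + h = 0 + h = h)
(1/(50031 - 39953) - 21612)*(Q(30) - 31181) = (1/(50031 - 39953) - 21612)*(30 - 31181) = (1/10078 - 21612)*(-31151) = -217805735/10078*(-31151) = 6784866450985/10078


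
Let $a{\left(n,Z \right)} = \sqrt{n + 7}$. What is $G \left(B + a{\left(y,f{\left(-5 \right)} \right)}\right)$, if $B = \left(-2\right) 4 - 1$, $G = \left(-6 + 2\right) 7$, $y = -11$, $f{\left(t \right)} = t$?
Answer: $252 - 56 i \approx 252.0 - 56.0 i$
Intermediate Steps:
$a{\left(n,Z \right)} = \sqrt{7 + n}$
$G = -28$ ($G = \left(-4\right) 7 = -28$)
$B = -9$ ($B = -8 - 1 = -9$)
$G \left(B + a{\left(y,f{\left(-5 \right)} \right)}\right) = - 28 \left(-9 + \sqrt{7 - 11}\right) = - 28 \left(-9 + \sqrt{-4}\right) = - 28 \left(-9 + 2 i\right) = 252 - 56 i$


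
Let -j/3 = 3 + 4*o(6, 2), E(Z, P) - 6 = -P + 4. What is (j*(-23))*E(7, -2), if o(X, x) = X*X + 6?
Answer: 141588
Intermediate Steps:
E(Z, P) = 10 - P (E(Z, P) = 6 + (-P + 4) = 6 + (4 - P) = 10 - P)
o(X, x) = 6 + X² (o(X, x) = X² + 6 = 6 + X²)
j = -513 (j = -3*(3 + 4*(6 + 6²)) = -3*(3 + 4*(6 + 36)) = -3*(3 + 4*42) = -3*(3 + 168) = -3*171 = -513)
(j*(-23))*E(7, -2) = (-513*(-23))*(10 - 1*(-2)) = 11799*(10 + 2) = 11799*12 = 141588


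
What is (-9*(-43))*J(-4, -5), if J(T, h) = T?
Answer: -1548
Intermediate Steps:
(-9*(-43))*J(-4, -5) = -9*(-43)*(-4) = 387*(-4) = -1548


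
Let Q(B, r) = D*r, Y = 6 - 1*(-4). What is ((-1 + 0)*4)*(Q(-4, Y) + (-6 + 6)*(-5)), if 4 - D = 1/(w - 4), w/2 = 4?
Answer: -150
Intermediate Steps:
w = 8 (w = 2*4 = 8)
Y = 10 (Y = 6 + 4 = 10)
D = 15/4 (D = 4 - 1/(8 - 4) = 4 - 1/4 = 4 - 1*¼ = 4 - ¼ = 15/4 ≈ 3.7500)
Q(B, r) = 15*r/4
((-1 + 0)*4)*(Q(-4, Y) + (-6 + 6)*(-5)) = ((-1 + 0)*4)*((15/4)*10 + (-6 + 6)*(-5)) = (-1*4)*(75/2 + 0*(-5)) = -4*(75/2 + 0) = -4*75/2 = -150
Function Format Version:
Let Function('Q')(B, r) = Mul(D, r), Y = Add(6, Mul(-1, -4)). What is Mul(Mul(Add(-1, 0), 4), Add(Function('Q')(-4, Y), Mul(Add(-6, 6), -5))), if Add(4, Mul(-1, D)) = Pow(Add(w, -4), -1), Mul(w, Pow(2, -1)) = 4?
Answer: -150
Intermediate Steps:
w = 8 (w = Mul(2, 4) = 8)
Y = 10 (Y = Add(6, 4) = 10)
D = Rational(15, 4) (D = Add(4, Mul(-1, Pow(Add(8, -4), -1))) = Add(4, Mul(-1, Pow(4, -1))) = Add(4, Mul(-1, Rational(1, 4))) = Add(4, Rational(-1, 4)) = Rational(15, 4) ≈ 3.7500)
Function('Q')(B, r) = Mul(Rational(15, 4), r)
Mul(Mul(Add(-1, 0), 4), Add(Function('Q')(-4, Y), Mul(Add(-6, 6), -5))) = Mul(Mul(Add(-1, 0), 4), Add(Mul(Rational(15, 4), 10), Mul(Add(-6, 6), -5))) = Mul(Mul(-1, 4), Add(Rational(75, 2), Mul(0, -5))) = Mul(-4, Add(Rational(75, 2), 0)) = Mul(-4, Rational(75, 2)) = -150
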